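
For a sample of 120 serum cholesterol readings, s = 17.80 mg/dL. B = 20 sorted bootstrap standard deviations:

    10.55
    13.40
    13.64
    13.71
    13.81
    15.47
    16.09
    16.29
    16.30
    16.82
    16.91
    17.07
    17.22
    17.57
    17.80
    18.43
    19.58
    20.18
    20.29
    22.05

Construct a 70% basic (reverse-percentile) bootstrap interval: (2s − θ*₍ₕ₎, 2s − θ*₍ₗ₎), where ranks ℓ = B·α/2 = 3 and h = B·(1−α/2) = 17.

(16.02, 21.96)

Percentile endpoints at ranks 3 and 17: θ*₍3₎ = 13.64, θ*₍17₎ = 19.58.
Basic interval reflects these around s:
  lower = 2 × 17.80 − 19.58 = 16.02
  upper = 2 × 17.80 − 13.64 = 21.96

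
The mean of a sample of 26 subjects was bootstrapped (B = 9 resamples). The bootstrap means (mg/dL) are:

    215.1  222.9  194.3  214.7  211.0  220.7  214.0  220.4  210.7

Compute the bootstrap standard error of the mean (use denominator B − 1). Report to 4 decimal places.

Bootstrap SE is the standard deviation of the 9 replicate means.
Mean of replicates: (215.1 + 222.9 + 194.3 + 214.7 + 211.0 + 220.7 + 214.0 + 220.4 + 210.7) / 9 = 1923.80000 / 9 = 213.75556
Sum of squared deviations: (+1.34444)² + (+9.14444)² + (−19.45556)² + (+0.94444)² + (−2.75556)² + (+6.94444)² + (+0.24444)² + (+6.64444)² + (−3.05556)² = 574.20222
Variance = 574.20222 / 8 = 71.77528
SE* = √71.77528

SE* = 8.4720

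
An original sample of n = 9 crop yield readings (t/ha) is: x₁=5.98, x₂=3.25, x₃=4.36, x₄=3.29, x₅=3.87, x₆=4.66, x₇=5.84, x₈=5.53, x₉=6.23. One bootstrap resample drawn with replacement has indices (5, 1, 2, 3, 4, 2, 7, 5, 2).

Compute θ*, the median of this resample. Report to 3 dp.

θ* = 3.870

Resample values: 3.87, 5.98, 3.25, 4.36, 3.29, 3.25, 5.84, 3.87, 3.25.
Sorted: 3.25, 3.25, 3.25, 3.29, 3.87, 3.87, 4.36, 5.84, 5.98
Median = middle value = 3.870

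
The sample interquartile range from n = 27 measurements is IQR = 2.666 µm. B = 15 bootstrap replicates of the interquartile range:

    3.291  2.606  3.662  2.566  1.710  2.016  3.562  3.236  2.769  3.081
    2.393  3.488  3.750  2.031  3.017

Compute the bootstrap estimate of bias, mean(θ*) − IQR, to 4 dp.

bias = +0.2125

mean(θ*) = (3.291 + 2.606 + 3.662 + 2.566 + 1.710 + 2.016 + 3.562 + 3.236 + 2.769 + 3.081 + 2.393 + 3.488 + 3.750 + 2.031 + 3.017) / 15 = 2.87853
bias = 2.87853 − 2.666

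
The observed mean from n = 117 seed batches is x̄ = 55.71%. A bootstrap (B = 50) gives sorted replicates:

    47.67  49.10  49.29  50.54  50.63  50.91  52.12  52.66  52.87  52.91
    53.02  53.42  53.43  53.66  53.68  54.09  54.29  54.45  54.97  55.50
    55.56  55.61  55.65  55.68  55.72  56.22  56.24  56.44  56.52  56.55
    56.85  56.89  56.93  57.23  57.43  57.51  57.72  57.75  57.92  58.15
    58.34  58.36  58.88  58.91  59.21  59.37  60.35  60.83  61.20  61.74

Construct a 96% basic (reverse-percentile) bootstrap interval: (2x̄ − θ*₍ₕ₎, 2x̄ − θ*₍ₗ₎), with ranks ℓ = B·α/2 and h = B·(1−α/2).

Percentile endpoints at ranks 1 and 49: θ*₍1₎ = 47.67, θ*₍49₎ = 61.20.
Basic interval reflects these around x̄:
  lower = 2 × 55.71 − 61.20 = 50.22
  upper = 2 × 55.71 − 47.67 = 63.75

(50.22, 63.75)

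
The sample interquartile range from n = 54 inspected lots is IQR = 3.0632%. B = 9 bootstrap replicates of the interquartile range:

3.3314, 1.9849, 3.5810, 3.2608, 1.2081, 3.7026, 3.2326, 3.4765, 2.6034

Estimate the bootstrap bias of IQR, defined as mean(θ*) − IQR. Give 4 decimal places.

mean(θ*) = (3.3314 + 1.9849 + 3.5810 + 3.2608 + 1.2081 + 3.7026 + 3.2326 + 3.4765 + 2.6034) / 9 = 2.93126
bias = 2.93126 − 3.0632

bias = −0.1319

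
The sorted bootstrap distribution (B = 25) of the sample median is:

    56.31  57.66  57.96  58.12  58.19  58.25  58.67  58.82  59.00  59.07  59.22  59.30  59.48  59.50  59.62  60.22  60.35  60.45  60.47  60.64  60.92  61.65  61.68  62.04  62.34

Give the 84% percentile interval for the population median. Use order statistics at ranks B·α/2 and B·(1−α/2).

(57.66, 61.68)

α = 0.16; lower rank = 25 × 0.080 = 2; upper rank = 25 × 0.920 = 23.
The 2nd smallest replicate is 57.66; the 23rd is 61.68.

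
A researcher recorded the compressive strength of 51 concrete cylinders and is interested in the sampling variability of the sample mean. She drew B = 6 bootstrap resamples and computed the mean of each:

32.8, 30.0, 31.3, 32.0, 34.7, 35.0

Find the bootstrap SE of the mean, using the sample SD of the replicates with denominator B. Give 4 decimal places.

SE* = 1.7801

Bootstrap SE is the standard deviation of the 6 replicate means.
Mean of replicates: (32.8 + 30.0 + 31.3 + 32.0 + 34.7 + 35.0) / 6 = 195.80000 / 6 = 32.63333
Sum of squared deviations: (+0.16667)² + (−2.63333)² + (−1.33333)² + (−0.63333)² + (+2.06667)² + (+2.36667)² = 19.01333
Variance = 19.01333 / 6 = 3.16889
SE* = √3.16889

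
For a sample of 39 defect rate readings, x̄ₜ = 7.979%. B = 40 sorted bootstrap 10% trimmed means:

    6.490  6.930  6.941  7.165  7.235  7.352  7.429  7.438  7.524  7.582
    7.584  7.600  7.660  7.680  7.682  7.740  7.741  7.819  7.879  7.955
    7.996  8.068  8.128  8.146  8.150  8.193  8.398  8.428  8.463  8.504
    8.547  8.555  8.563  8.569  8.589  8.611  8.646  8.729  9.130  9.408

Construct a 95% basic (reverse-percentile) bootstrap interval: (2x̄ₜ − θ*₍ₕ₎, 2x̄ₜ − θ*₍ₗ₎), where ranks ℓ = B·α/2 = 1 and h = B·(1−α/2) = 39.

Percentile endpoints at ranks 1 and 39: θ*₍1₎ = 6.490, θ*₍39₎ = 9.130.
Basic interval reflects these around x̄ₜ:
  lower = 2 × 7.979 − 9.130 = 6.828
  upper = 2 × 7.979 − 6.490 = 9.468

(6.828, 9.468)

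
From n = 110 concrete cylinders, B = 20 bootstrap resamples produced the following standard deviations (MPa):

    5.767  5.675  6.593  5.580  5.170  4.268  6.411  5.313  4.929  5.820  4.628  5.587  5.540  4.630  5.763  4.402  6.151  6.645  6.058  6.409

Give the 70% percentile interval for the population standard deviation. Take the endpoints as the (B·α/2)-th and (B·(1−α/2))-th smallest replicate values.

(4.628, 6.409)

Sorted replicates: 4.268, 4.402, 4.628, 4.630, 4.929, 5.170, 5.313, 5.540, 5.580, 5.587, 5.675, 5.763, 5.767, 5.820, 6.058, 6.151, 6.409, 6.411, 6.593, 6.645
α = 0.30; lower rank = 20 × 0.150 = 3; upper rank = 20 × 0.850 = 17.
The 3rd smallest replicate is 4.628; the 17th is 6.409.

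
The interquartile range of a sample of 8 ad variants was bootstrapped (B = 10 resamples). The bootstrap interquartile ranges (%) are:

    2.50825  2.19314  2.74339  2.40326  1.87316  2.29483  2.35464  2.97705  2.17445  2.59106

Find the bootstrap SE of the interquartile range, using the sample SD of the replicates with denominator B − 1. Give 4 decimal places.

SE* = 0.3131

Bootstrap SE is the standard deviation of the 10 replicate interquartile ranges.
Mean of replicates: (2.50825 + 2.19314 + 2.74339 + 2.40326 + 1.87316 + 2.29483 + 2.35464 + 2.97705 + 2.17445 + 2.59106) / 10 = 24.113230 / 10 = 2.411323
Sum of squared deviations: (+0.096927)² + (−0.218183)² + (+0.332067)² + (−0.008063)² + (−0.538163)² + (−0.116493)² + (−0.056683)² + (+0.565727)² + (−0.236873)² + (+0.179737)² = 0.882196
Variance = 0.882196 / 9 = 0.098022
SE* = √0.098022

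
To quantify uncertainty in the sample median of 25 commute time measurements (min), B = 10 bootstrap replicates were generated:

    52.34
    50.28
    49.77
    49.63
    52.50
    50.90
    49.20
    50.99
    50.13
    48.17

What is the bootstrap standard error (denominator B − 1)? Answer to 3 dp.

Bootstrap SE is the standard deviation of the 10 replicate medians.
Mean of replicates: (52.34 + 50.28 + 49.77 + 49.63 + 52.50 + 50.90 + 49.20 + 50.99 + 50.13 + 48.17) / 10 = 503.9100 / 10 = 50.3910
Sum of squared deviations: (+1.9490)² + (−0.1110)² + (−0.6210)² + (−0.7610)² + (+2.1090)² + (+0.5090)² + (−1.1910)² + (+0.5990)² + (−0.2610)² + (−2.2210)² = 16.2609
Variance = 16.2609 / 9 = 1.8068
SE* = √1.8068

SE* = 1.344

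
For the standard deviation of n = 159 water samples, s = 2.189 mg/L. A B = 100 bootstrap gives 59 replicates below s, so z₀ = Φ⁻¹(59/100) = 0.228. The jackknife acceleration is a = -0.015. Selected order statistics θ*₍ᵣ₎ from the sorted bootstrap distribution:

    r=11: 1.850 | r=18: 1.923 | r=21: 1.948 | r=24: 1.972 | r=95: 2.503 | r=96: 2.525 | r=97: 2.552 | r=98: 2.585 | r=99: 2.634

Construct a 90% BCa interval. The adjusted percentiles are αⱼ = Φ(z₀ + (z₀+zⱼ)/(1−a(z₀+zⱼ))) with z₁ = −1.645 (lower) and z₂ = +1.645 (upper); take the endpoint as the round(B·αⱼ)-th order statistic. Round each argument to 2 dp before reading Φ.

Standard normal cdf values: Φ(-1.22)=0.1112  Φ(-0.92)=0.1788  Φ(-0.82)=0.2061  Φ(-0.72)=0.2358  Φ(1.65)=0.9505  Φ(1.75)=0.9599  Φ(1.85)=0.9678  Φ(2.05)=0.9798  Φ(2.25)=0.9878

Lower: z₀ + z₁ = 0.228 + (-1.645) = -1.417; 1 − a(z₀+z₁) = 1 − (-0.015)(-1.417) = 0.9787; argument = 0.228 + (-1.417)/0.9787 = -1.2198 → -1.22.
α₁ = Φ(-1.22) = 0.1112; rank = round(100 × 0.1112) = 11; θ*₍11₎ = 1.850.
Upper: z₀ + z₂ = 1.873; 1 − a(z₀+z₂) = 1.0281; argument = 2.0498 → 2.05; α₂ = 0.9798; rank = 98; θ*₍98₎ = 2.585.

(1.850, 2.585)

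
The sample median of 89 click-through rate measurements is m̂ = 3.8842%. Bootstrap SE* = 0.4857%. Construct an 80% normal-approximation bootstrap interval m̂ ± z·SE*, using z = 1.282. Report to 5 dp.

(3.26153, 4.50687)

Margin = 1.282 × 0.4857 = 0.622667
Interval: 3.8842 ± 0.622667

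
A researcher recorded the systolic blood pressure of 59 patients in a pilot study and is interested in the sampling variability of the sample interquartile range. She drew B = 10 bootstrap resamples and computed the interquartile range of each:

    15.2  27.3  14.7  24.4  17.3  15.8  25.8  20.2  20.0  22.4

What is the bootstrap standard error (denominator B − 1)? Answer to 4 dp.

SE* = 4.5606

Bootstrap SE is the standard deviation of the 10 replicate interquartile ranges.
Mean of replicates: (15.2 + 27.3 + 14.7 + 24.4 + 17.3 + 15.8 + 25.8 + 20.2 + 20.0 + 22.4) / 10 = 203.10000 / 10 = 20.31000
Sum of squared deviations: (−5.11000)² + (+6.99000)² + (−5.61000)² + (+4.09000)² + (−3.01000)² + (−4.51000)² + (+5.49000)² + (−0.11000)² + (−0.31000)² + (+2.09000)² = 187.18900
Variance = 187.18900 / 9 = 20.79878
SE* = √20.79878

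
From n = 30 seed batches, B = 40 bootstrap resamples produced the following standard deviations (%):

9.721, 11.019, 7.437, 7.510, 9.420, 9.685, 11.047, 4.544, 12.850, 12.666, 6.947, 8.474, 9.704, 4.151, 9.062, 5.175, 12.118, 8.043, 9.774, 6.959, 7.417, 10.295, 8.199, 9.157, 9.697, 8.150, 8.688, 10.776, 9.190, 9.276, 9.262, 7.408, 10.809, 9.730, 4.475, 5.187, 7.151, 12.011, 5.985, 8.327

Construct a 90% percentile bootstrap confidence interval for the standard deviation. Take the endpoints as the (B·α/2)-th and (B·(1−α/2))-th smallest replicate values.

(4.475, 12.118)

Sorted replicates: 4.151, 4.475, 4.544, 5.175, 5.187, 5.985, 6.947, 6.959, 7.151, 7.408, 7.417, 7.437, 7.510, 8.043, 8.150, 8.199, 8.327, 8.474, 8.688, 9.062, 9.157, 9.190, 9.262, 9.276, 9.420, 9.685, 9.697, 9.704, 9.721, 9.730, 9.774, 10.295, 10.776, 10.809, 11.019, 11.047, 12.011, 12.118, 12.666, 12.850
α = 0.10; lower rank = 40 × 0.050 = 2; upper rank = 40 × 0.950 = 38.
The 2nd smallest replicate is 4.475; the 38th is 12.118.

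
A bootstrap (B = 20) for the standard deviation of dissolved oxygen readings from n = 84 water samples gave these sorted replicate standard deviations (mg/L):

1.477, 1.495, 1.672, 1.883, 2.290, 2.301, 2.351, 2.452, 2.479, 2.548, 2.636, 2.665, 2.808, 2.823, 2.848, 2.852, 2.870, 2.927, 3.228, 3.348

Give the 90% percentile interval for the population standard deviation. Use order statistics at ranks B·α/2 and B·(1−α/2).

α = 0.10; lower rank = 20 × 0.050 = 1; upper rank = 20 × 0.950 = 19.
The 1st smallest replicate is 1.477; the 19th is 3.228.

(1.477, 3.228)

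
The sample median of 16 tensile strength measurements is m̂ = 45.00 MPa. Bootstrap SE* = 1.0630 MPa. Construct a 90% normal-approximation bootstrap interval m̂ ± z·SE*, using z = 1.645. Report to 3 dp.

Margin = 1.645 × 1.0630 = 1.7486
Interval: 45.00 ± 1.7486

(43.251, 46.749)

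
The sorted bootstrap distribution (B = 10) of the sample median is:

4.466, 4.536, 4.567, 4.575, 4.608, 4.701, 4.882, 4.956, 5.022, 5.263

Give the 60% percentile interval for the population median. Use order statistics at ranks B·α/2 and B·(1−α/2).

(4.536, 4.956)

α = 0.40; lower rank = 10 × 0.200 = 2; upper rank = 10 × 0.800 = 8.
The 2nd smallest replicate is 4.536; the 8th is 4.956.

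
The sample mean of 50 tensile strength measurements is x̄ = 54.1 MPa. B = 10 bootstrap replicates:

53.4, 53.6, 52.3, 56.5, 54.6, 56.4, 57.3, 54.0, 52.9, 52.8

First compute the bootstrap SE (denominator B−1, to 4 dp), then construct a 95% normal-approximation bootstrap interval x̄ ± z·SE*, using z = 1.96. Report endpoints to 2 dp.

Mean of replicates = 54.3800; sum of squared deviations = 27.8760; SE* = √(27.8760/9) = 1.7599
Margin = 1.96 × 1.7599 = 3.449
Interval: 54.1 ± 3.449

(50.65, 57.55)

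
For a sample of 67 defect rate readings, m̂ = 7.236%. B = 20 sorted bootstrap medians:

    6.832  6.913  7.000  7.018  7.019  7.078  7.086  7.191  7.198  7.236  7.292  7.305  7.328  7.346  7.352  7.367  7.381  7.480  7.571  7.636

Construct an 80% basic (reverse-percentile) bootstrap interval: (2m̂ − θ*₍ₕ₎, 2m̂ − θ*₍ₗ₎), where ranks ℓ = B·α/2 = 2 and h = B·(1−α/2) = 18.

Percentile endpoints at ranks 2 and 18: θ*₍2₎ = 6.913, θ*₍18₎ = 7.480.
Basic interval reflects these around m̂:
  lower = 2 × 7.236 − 7.480 = 6.992
  upper = 2 × 7.236 − 6.913 = 7.559

(6.992, 7.559)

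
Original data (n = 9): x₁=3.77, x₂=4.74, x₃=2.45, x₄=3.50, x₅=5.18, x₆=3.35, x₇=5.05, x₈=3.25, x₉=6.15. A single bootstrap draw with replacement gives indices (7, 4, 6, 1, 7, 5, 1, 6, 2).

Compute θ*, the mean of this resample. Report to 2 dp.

Resample values: 5.05, 3.50, 3.35, 3.77, 5.05, 5.18, 3.77, 3.35, 4.74.
Mean = (5.05 + 3.50 + 3.35 + 3.77 + 5.05 + 5.18 + 3.77 + 3.35 + 4.74) / 9 = 37.760 / 9 = 4.20

θ* = 4.20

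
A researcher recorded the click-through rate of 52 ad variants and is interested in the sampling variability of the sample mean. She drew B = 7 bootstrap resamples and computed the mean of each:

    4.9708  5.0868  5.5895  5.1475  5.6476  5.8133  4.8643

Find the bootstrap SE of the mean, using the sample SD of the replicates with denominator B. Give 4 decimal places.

Bootstrap SE is the standard deviation of the 7 replicate means.
Mean of replicates: (4.9708 + 5.0868 + 5.5895 + 5.1475 + 5.6476 + 5.8133 + 4.8643) / 7 = 37.11980 / 7 = 5.30283
Sum of squared deviations: (−0.33203)² + (−0.21603)² + (+0.28667)² + (−0.15533)² + (+0.34477)² + (+0.51047)² + (−0.43853)² = 0.83497
Variance = 0.83497 / 7 = 0.11928
SE* = √0.11928

SE* = 0.3454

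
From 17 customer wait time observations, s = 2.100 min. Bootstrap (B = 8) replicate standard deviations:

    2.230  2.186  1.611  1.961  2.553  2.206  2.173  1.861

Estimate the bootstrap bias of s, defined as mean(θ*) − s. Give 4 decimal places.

bias = −0.0024

mean(θ*) = (2.230 + 2.186 + 1.611 + 1.961 + 2.553 + 2.206 + 2.173 + 1.861) / 8 = 2.09762
bias = 2.09762 − 2.100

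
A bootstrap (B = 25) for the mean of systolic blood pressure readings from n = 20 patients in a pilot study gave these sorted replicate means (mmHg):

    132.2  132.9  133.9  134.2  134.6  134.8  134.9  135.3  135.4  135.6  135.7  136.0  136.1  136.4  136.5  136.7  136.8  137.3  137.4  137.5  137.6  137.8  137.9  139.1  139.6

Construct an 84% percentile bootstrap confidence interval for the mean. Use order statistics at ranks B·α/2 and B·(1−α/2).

(132.9, 137.9)

α = 0.16; lower rank = 25 × 0.080 = 2; upper rank = 25 × 0.920 = 23.
The 2nd smallest replicate is 132.9; the 23rd is 137.9.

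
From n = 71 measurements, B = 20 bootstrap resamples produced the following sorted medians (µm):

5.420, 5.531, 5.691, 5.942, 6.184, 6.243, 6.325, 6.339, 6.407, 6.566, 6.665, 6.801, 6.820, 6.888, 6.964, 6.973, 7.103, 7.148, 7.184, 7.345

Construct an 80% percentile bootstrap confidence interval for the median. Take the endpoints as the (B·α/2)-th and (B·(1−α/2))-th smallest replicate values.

(5.531, 7.148)

α = 0.20; lower rank = 20 × 0.100 = 2; upper rank = 20 × 0.900 = 18.
The 2nd smallest replicate is 5.531; the 18th is 7.148.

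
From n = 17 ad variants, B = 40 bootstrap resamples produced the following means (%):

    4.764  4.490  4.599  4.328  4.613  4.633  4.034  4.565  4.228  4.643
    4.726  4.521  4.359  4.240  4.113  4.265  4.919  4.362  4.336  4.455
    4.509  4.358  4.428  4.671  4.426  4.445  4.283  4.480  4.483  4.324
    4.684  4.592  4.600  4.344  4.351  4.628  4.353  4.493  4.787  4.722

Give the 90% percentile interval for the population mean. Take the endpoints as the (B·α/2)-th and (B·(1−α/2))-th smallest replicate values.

Sorted replicates: 4.034, 4.113, 4.228, 4.240, 4.265, 4.283, 4.324, 4.328, 4.336, 4.344, 4.351, 4.353, 4.358, 4.359, 4.362, 4.426, 4.428, 4.445, 4.455, 4.480, 4.483, 4.490, 4.493, 4.509, 4.521, 4.565, 4.592, 4.599, 4.600, 4.613, 4.628, 4.633, 4.643, 4.671, 4.684, 4.722, 4.726, 4.764, 4.787, 4.919
α = 0.10; lower rank = 40 × 0.050 = 2; upper rank = 40 × 0.950 = 38.
The 2nd smallest replicate is 4.113; the 38th is 4.764.

(4.113, 4.764)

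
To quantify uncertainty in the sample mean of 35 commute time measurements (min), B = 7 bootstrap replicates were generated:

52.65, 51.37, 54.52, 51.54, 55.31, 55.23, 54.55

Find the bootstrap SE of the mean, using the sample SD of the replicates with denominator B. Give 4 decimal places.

SE* = 1.5788

Bootstrap SE is the standard deviation of the 7 replicate means.
Mean of replicates: (52.65 + 51.37 + 54.52 + 51.54 + 55.31 + 55.23 + 54.55) / 7 = 375.17000 / 7 = 53.59571
Sum of squared deviations: (−0.94571)² + (−2.22571)² + (+0.92429)² + (−2.05571)² + (+1.71429)² + (+1.63429)² + (+0.95429)² = 17.44877
Variance = 17.44877 / 7 = 2.49268
SE* = √2.49268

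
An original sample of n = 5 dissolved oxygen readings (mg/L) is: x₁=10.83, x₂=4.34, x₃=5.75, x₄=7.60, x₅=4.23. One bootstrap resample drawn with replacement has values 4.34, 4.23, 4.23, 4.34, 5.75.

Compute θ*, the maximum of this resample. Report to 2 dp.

Maximum = 5.75

θ* = 5.75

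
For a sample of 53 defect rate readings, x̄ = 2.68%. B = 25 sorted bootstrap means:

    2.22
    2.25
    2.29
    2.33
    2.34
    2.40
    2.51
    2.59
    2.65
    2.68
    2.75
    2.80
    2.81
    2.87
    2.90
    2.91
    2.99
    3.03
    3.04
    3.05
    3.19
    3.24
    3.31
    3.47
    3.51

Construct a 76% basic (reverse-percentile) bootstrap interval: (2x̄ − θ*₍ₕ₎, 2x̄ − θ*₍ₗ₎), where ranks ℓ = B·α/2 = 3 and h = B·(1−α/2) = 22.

(2.12, 3.07)

Percentile endpoints at ranks 3 and 22: θ*₍3₎ = 2.29, θ*₍22₎ = 3.24.
Basic interval reflects these around x̄:
  lower = 2 × 2.68 − 3.24 = 2.12
  upper = 2 × 2.68 − 2.29 = 3.07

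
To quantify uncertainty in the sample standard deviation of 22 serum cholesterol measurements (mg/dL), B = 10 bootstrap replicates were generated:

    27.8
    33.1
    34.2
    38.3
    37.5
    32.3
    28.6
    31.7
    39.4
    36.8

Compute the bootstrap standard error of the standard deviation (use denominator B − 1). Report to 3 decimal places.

Bootstrap SE is the standard deviation of the 10 replicate standard deviations.
Mean of replicates: (27.8 + 33.1 + 34.2 + 38.3 + 37.5 + 32.3 + 28.6 + 31.7 + 39.4 + 36.8) / 10 = 339.7000 / 10 = 33.9700
Sum of squared deviations: (−6.1700)² + (−0.8700)² + (+0.2300)² + (+4.3300)² + (+3.5300)² + (−1.6700)² + (−5.3700)² + (−2.2700)² + (+5.4300)² + (+2.8300)² = 144.3610
Variance = 144.3610 / 9 = 16.0401
SE* = √16.0401

SE* = 4.005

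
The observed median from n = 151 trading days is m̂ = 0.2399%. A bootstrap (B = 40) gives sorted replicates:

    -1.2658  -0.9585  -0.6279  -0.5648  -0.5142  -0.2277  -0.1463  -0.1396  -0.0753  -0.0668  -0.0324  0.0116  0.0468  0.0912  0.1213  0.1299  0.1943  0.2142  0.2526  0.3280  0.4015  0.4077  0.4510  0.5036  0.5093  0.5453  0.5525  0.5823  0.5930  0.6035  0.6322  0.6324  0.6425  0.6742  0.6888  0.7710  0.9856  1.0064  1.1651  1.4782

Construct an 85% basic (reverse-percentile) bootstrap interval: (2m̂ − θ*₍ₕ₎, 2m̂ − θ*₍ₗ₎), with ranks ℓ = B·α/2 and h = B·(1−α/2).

(-0.5058, 1.1077)

Percentile endpoints at ranks 3 and 37: θ*₍3₎ = -0.6279, θ*₍37₎ = 0.9856.
Basic interval reflects these around m̂:
  lower = 2 × 0.2399 − 0.9856 = -0.5058
  upper = 2 × 0.2399 − -0.6279 = 1.1077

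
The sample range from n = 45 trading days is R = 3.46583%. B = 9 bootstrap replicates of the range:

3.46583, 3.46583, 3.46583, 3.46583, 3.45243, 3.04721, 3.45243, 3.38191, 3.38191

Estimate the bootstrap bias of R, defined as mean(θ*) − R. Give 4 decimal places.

bias = −0.0681

mean(θ*) = (3.46583 + 3.46583 + 3.46583 + 3.46583 + 3.45243 + 3.04721 + 3.45243 + 3.38191 + 3.38191) / 9 = 3.39769
bias = 3.39769 − 3.46583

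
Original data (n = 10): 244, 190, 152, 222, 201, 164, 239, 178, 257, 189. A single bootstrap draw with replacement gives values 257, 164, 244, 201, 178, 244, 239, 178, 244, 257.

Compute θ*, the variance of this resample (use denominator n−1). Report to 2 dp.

Mean = 220.6000; sum of squared deviations = 11848.4000
s² = 11848.4000 / 9 = 1316.4889

θ* = 1316.49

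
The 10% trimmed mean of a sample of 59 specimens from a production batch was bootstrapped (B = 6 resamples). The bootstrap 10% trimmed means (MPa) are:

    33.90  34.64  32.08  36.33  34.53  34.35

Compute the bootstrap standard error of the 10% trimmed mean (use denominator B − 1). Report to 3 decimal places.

SE* = 1.370

Bootstrap SE is the standard deviation of the 6 replicate 10% trimmed means.
Mean of replicates: (33.90 + 34.64 + 32.08 + 36.33 + 34.53 + 34.35) / 6 = 205.8300 / 6 = 34.3050
Sum of squared deviations: (−0.4050)² + (+0.3350)² + (−2.2250)² + (+2.0250)² + (+0.2250)² + (+0.0450)² = 9.3802
Variance = 9.3802 / 5 = 1.8760
SE* = √1.8760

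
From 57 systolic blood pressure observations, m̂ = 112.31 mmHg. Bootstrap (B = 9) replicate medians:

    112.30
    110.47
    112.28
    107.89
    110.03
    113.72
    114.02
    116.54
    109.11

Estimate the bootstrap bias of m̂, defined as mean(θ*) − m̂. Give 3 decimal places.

mean(θ*) = (112.30 + 110.47 + 112.28 + 107.89 + 110.03 + 113.72 + 114.02 + 116.54 + 109.11) / 9 = 111.8178
bias = 111.8178 − 112.31

bias = −0.492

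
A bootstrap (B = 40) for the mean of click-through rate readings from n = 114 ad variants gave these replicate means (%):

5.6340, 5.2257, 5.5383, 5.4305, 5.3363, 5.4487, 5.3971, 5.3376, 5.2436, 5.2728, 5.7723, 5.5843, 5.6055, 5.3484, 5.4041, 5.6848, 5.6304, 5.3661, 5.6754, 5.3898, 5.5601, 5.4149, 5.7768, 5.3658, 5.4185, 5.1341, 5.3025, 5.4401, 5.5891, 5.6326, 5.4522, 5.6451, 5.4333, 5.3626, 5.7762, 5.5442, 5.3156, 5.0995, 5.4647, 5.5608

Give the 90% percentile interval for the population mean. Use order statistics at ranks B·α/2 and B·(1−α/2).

(5.1341, 5.7723)

Sorted replicates: 5.0995, 5.1341, 5.2257, 5.2436, 5.2728, 5.3025, 5.3156, 5.3363, 5.3376, 5.3484, 5.3626, 5.3658, 5.3661, 5.3898, 5.3971, 5.4041, 5.4149, 5.4185, 5.4305, 5.4333, 5.4401, 5.4487, 5.4522, 5.4647, 5.5383, 5.5442, 5.5601, 5.5608, 5.5843, 5.5891, 5.6055, 5.6304, 5.6326, 5.6340, 5.6451, 5.6754, 5.6848, 5.7723, 5.7762, 5.7768
α = 0.10; lower rank = 40 × 0.050 = 2; upper rank = 40 × 0.950 = 38.
The 2nd smallest replicate is 5.1341; the 38th is 5.7723.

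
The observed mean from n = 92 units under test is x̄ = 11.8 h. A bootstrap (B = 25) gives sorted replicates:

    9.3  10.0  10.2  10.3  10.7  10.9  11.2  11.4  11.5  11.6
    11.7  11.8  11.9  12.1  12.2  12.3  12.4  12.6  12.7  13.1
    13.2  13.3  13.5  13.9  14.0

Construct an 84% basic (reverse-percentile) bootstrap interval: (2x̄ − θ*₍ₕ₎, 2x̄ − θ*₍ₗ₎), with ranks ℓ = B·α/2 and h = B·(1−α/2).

Percentile endpoints at ranks 2 and 23: θ*₍2₎ = 10.0, θ*₍23₎ = 13.5.
Basic interval reflects these around x̄:
  lower = 2 × 11.8 − 13.5 = 10.1
  upper = 2 × 11.8 − 10.0 = 13.6

(10.1, 13.6)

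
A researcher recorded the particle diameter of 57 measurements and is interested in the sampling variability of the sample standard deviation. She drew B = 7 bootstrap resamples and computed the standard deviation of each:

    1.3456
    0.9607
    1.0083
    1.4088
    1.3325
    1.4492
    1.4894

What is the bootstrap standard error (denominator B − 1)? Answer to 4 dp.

SE* = 0.2128

Bootstrap SE is the standard deviation of the 7 replicate standard deviations.
Mean of replicates: (1.3456 + 0.9607 + 1.0083 + 1.4088 + 1.3325 + 1.4492 + 1.4894) / 7 = 8.99450 / 7 = 1.28493
Sum of squared deviations: (+0.06067)² + (−0.32423)² + (−0.27663)² + (+0.12387)² + (+0.04757)² + (+0.16427)² + (+0.20447)² = 0.27173
Variance = 0.27173 / 6 = 0.04529
SE* = √0.04529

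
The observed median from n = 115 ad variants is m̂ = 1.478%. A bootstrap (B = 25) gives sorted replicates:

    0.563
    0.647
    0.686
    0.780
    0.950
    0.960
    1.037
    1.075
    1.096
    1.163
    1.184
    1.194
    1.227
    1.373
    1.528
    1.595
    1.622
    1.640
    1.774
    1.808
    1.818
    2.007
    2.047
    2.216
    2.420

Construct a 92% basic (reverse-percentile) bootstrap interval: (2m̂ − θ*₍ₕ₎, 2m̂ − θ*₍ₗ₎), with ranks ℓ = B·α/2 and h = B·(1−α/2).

(0.740, 2.393)

Percentile endpoints at ranks 1 and 24: θ*₍1₎ = 0.563, θ*₍24₎ = 2.216.
Basic interval reflects these around m̂:
  lower = 2 × 1.478 − 2.216 = 0.740
  upper = 2 × 1.478 − 0.563 = 2.393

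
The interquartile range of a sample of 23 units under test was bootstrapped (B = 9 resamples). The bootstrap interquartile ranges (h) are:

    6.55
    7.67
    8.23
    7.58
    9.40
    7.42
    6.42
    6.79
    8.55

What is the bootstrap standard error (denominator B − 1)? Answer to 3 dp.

Bootstrap SE is the standard deviation of the 9 replicate interquartile ranges.
Mean of replicates: (6.55 + 7.67 + 8.23 + 7.58 + 9.40 + 7.42 + 6.42 + 6.79 + 8.55) / 9 = 68.6100 / 9 = 7.6233
Sum of squared deviations: (−1.0733)² + (+0.0467)² + (+0.6067)² + (−0.0433)² + (+1.7767)² + (−0.2033)² + (−1.2033)² + (−0.8333)² + (+0.9267)² = 7.7232
Variance = 7.7232 / 8 = 0.9654
SE* = √0.9654

SE* = 0.983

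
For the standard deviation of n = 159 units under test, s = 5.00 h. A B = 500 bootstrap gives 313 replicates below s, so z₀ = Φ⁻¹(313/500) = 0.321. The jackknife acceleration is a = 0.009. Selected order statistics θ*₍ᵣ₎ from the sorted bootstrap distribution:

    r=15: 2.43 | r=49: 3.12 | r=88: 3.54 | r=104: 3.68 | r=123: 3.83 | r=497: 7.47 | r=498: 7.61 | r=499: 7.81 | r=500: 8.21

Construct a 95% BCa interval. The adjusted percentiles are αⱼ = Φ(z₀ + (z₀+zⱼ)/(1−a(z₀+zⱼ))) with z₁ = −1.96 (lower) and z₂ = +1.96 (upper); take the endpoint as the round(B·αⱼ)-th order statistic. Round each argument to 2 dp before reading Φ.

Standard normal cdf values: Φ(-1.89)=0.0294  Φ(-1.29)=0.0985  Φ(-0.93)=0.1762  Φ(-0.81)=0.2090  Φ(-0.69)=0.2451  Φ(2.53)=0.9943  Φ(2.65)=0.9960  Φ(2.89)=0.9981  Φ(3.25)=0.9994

(3.12, 7.61)

Lower: z₀ + z₁ = 0.321 + (-1.960) = -1.639; 1 − a(z₀+z₁) = 1 − (0.009)(-1.639) = 1.0148; argument = 0.321 + (-1.639)/1.0148 = -1.2942 → -1.29.
α₁ = Φ(-1.29) = 0.0985; rank = round(500 × 0.0985) = 49; θ*₍49₎ = 3.12.
Upper: z₀ + z₂ = 2.281; 1 − a(z₀+z₂) = 0.9795; argument = 2.6498 → 2.65; α₂ = 0.9960; rank = 498; θ*₍498₎ = 7.61.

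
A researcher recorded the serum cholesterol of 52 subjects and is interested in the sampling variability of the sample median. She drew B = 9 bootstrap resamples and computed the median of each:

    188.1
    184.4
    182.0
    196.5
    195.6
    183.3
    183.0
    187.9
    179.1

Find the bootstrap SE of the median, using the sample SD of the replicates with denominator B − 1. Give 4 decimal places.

SE* = 6.0106

Bootstrap SE is the standard deviation of the 9 replicate medians.
Mean of replicates: (188.1 + 184.4 + 182.0 + 196.5 + 195.6 + 183.3 + 183.0 + 187.9 + 179.1) / 9 = 1679.90000 / 9 = 186.65556
Sum of squared deviations: (+1.44444)² + (−2.25556)² + (−4.65556)² + (+9.84444)² + (+8.94444)² + (−3.35556)² + (−3.65556)² + (+1.24444)² + (−7.55556)² = 289.02222
Variance = 289.02222 / 8 = 36.12778
SE* = √36.12778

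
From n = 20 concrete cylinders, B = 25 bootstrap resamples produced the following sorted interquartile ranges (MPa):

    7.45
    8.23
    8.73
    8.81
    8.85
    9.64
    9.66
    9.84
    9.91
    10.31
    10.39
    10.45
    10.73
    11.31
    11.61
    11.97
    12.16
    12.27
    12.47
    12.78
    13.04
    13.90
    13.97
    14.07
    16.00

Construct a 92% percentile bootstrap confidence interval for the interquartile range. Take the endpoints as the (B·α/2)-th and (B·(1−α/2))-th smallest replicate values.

(7.45, 14.07)

α = 0.08; lower rank = 25 × 0.040 = 1; upper rank = 25 × 0.960 = 24.
The 1st smallest replicate is 7.45; the 24th is 14.07.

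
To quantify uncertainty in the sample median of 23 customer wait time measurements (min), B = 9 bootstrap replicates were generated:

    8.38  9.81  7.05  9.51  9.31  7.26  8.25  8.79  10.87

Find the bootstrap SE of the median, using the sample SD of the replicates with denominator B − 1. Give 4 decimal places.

SE* = 1.2238

Bootstrap SE is the standard deviation of the 9 replicate medians.
Mean of replicates: (8.38 + 9.81 + 7.05 + 9.51 + 9.31 + 7.26 + 8.25 + 8.79 + 10.87) / 9 = 79.23000 / 9 = 8.80333
Sum of squared deviations: (−0.42333)² + (+1.00667)² + (−1.75333)² + (+0.70667)² + (+0.50667)² + (−1.54333)² + (−0.55333)² + (−0.01333)² + (+2.06667)² = 11.98220
Variance = 11.98220 / 8 = 1.49777
SE* = √1.49777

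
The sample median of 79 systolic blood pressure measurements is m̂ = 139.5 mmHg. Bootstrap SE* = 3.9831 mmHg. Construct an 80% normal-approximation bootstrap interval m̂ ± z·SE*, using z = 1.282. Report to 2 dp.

Margin = 1.282 × 3.9831 = 5.106
Interval: 139.5 ± 5.106

(134.39, 144.61)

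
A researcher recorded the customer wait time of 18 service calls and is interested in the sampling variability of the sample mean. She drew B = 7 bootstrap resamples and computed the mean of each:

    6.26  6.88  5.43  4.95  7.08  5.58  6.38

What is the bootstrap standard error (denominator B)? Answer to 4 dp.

SE* = 0.7282

Bootstrap SE is the standard deviation of the 7 replicate means.
Mean of replicates: (6.26 + 6.88 + 5.43 + 4.95 + 7.08 + 5.58 + 6.38) / 7 = 42.56000 / 7 = 6.08000
Sum of squared deviations: (+0.18000)² + (+0.80000)² + (−0.65000)² + (−1.13000)² + (+1.00000)² + (−0.50000)² + (+0.30000)² = 3.71180
Variance = 3.71180 / 7 = 0.53026
SE* = √0.53026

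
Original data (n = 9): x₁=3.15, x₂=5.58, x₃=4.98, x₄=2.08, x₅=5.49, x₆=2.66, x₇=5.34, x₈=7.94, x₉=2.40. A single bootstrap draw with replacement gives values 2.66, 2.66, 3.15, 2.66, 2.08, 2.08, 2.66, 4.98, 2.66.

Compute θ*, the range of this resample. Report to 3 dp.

Range = 4.98 − 2.08 = 2.900

θ* = 2.900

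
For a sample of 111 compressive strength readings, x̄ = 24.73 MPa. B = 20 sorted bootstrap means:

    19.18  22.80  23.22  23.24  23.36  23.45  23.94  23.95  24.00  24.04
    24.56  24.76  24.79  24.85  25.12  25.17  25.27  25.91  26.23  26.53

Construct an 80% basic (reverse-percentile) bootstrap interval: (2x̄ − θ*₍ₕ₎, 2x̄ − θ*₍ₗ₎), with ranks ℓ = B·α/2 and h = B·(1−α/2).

Percentile endpoints at ranks 2 and 18: θ*₍2₎ = 22.80, θ*₍18₎ = 25.91.
Basic interval reflects these around x̄:
  lower = 2 × 24.73 − 25.91 = 23.55
  upper = 2 × 24.73 − 22.80 = 26.66

(23.55, 26.66)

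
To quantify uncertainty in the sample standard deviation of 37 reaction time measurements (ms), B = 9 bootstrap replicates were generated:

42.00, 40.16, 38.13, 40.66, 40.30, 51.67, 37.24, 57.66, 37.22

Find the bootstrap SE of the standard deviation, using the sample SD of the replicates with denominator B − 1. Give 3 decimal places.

Bootstrap SE is the standard deviation of the 9 replicate standard deviations.
Mean of replicates: (42.00 + 40.16 + 38.13 + 40.66 + 40.30 + 51.67 + 37.24 + 57.66 + 37.22) / 9 = 385.0400 / 9 = 42.7822
Sum of squared deviations: (−0.7822)² + (−2.6222)² + (−4.6522)² + (−2.1222)² + (−2.4822)² + (+8.8878)² + (−5.5422)² + (+14.8778)² + (−5.5622)² = 401.7918
Variance = 401.7918 / 8 = 50.2240
SE* = √50.2240

SE* = 7.087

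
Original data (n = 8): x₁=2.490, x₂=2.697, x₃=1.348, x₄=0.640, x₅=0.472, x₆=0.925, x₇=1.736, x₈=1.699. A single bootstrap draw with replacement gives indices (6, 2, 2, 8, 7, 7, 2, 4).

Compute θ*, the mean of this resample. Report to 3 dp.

θ* = 1.853

Resample values: 0.925, 2.697, 2.697, 1.699, 1.736, 1.736, 2.697, 0.640.
Mean = (0.925 + 2.697 + 2.697 + 1.699 + 1.736 + 1.736 + 2.697 + 0.640) / 8 = 14.8270 / 8 = 1.853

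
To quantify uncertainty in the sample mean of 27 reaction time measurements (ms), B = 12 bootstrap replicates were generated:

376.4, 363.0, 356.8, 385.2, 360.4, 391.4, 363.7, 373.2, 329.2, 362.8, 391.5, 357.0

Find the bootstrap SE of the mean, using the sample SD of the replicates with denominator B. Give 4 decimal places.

Bootstrap SE is the standard deviation of the 12 replicate means.
Mean of replicates: (376.4 + 363.0 + 356.8 + 385.2 + 360.4 + 391.4 + 363.7 + 373.2 + 329.2 + 362.8 + 391.5 + 357.0) / 12 = 4410.60000 / 12 = 367.55000
Sum of squared deviations: (+8.85000)² + (−4.55000)² + (−10.75000)² + (+17.65000)² + (−7.15000)² + (+23.85000)² + (−3.85000)² + (+5.65000)² + (−38.35000)² + (−4.75000)² + (+23.95000)² + (−10.55000)² = 3370.99000
Variance = 3370.99000 / 12 = 280.91583
SE* = √280.91583

SE* = 16.7605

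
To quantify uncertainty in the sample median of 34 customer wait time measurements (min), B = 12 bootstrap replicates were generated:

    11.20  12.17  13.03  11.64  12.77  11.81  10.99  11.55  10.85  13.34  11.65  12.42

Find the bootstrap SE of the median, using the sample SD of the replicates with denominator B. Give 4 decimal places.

SE* = 0.7692

Bootstrap SE is the standard deviation of the 12 replicate medians.
Mean of replicates: (11.20 + 12.17 + 13.03 + 11.64 + 12.77 + 11.81 + 10.99 + 11.55 + 10.85 + 13.34 + 11.65 + 12.42) / 12 = 143.42000 / 12 = 11.95167
Sum of squared deviations: (−0.75167)² + (+0.21833)² + (+1.07833)² + (−0.31167)² + (+0.81833)² + (−0.14167)² + (−0.96167)² + (−0.40167)² + (−1.10167)² + (+1.38833)² + (−0.30167)² + (+0.46833)² = 7.09997
Variance = 7.09997 / 12 = 0.59166
SE* = √0.59166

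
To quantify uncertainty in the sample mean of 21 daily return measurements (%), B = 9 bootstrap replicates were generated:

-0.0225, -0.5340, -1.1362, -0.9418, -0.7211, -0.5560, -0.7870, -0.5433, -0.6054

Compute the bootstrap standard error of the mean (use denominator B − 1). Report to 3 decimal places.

Bootstrap SE is the standard deviation of the 9 replicate means.
Mean of replicates: ((-0.0225) + (-0.5340) + (-1.1362) + (-0.9418) + (-0.7211) + (-0.5560) + (-0.7870) + (-0.5433) + (-0.6054)) / 9 = -5.84730 / 9 = -0.64970
Sum of squared deviations: (+0.62720)² + (+0.11570)² + (−0.48650)² + (−0.29210)² + (−0.07140)² + (+0.09370)² + (−0.13730)² + (+0.10640)² + (+0.04430)² = 0.77478
Variance = 0.77478 / 8 = 0.09685
SE* = √0.09685

SE* = 0.311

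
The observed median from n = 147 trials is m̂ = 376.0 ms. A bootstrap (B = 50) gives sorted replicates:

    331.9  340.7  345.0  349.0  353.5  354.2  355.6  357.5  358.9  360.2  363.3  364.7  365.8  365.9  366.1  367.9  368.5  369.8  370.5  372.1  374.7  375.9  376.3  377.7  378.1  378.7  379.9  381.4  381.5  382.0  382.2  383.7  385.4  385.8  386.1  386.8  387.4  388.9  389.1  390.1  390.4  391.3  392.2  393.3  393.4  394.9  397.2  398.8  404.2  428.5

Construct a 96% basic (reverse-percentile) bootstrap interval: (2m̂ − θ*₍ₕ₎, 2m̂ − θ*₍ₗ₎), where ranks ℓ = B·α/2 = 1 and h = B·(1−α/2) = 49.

Percentile endpoints at ranks 1 and 49: θ*₍1₎ = 331.9, θ*₍49₎ = 404.2.
Basic interval reflects these around m̂:
  lower = 2 × 376.0 − 404.2 = 347.8
  upper = 2 × 376.0 − 331.9 = 420.1

(347.8, 420.1)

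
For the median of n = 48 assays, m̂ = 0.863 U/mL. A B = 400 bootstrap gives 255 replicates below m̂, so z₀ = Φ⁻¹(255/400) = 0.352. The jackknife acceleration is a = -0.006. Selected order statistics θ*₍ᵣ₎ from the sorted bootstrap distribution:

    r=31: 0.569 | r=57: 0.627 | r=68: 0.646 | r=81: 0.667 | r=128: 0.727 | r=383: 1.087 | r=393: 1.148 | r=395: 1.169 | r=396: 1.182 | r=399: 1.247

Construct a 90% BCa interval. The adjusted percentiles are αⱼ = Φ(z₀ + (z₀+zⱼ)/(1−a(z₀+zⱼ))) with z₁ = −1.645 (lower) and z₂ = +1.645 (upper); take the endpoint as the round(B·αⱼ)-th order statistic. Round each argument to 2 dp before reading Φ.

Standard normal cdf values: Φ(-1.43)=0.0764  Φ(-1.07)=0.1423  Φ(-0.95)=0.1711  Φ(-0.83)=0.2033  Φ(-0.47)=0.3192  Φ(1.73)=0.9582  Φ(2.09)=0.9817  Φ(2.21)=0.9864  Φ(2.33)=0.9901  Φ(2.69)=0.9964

(0.646, 1.182)

Lower: z₀ + z₁ = 0.352 + (-1.645) = -1.293; 1 − a(z₀+z₁) = 1 − (-0.006)(-1.293) = 0.9922; argument = 0.352 + (-1.293)/0.9922 = -0.9511 → -0.95.
α₁ = Φ(-0.95) = 0.1711; rank = round(400 × 0.1711) = 68; θ*₍68₎ = 0.646.
Upper: z₀ + z₂ = 1.997; 1 − a(z₀+z₂) = 1.0120; argument = 2.3254 → 2.33; α₂ = 0.9901; rank = 396; θ*₍396₎ = 1.182.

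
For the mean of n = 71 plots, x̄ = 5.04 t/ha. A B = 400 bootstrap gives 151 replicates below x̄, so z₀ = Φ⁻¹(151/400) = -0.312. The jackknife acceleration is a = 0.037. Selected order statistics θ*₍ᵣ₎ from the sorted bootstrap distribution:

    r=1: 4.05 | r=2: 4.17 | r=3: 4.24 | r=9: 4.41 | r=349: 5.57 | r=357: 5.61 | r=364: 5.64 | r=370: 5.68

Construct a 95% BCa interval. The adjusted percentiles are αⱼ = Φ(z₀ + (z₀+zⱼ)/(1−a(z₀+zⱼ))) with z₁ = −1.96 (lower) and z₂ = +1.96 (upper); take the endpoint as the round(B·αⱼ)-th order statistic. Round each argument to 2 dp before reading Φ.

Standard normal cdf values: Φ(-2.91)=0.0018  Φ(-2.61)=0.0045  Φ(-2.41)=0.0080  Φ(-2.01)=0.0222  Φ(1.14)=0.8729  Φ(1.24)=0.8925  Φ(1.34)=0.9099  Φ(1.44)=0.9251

Lower: z₀ + z₁ = -0.312 + (-1.960) = -2.272; 1 − a(z₀+z₁) = 1 − (0.037)(-2.272) = 1.0841; argument = -0.312 + (-2.272)/1.0841 = -2.4078 → -2.41.
α₁ = Φ(-2.41) = 0.0080; rank = round(400 × 0.0080) = 3; θ*₍3₎ = 4.24.
Upper: z₀ + z₂ = 1.648; 1 − a(z₀+z₂) = 0.9390; argument = 1.4430 → 1.44; α₂ = 0.9251; rank = 370; θ*₍370₎ = 5.68.

(4.24, 5.68)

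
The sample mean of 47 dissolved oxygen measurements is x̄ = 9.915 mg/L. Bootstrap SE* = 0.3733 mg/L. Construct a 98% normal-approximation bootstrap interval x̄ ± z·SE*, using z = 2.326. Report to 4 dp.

Margin = 2.326 × 0.3733 = 0.86830
Interval: 9.915 ± 0.86830

(9.0467, 10.7833)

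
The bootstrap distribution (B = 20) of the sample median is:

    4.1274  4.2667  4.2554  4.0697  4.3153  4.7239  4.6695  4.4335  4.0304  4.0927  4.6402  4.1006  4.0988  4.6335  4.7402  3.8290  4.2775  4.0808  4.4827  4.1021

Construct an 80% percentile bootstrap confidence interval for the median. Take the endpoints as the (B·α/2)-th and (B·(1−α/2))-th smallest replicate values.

(4.0304, 4.6695)

Sorted replicates: 3.8290, 4.0304, 4.0697, 4.0808, 4.0927, 4.0988, 4.1006, 4.1021, 4.1274, 4.2554, 4.2667, 4.2775, 4.3153, 4.4335, 4.4827, 4.6335, 4.6402, 4.6695, 4.7239, 4.7402
α = 0.20; lower rank = 20 × 0.100 = 2; upper rank = 20 × 0.900 = 18.
The 2nd smallest replicate is 4.0304; the 18th is 4.6695.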